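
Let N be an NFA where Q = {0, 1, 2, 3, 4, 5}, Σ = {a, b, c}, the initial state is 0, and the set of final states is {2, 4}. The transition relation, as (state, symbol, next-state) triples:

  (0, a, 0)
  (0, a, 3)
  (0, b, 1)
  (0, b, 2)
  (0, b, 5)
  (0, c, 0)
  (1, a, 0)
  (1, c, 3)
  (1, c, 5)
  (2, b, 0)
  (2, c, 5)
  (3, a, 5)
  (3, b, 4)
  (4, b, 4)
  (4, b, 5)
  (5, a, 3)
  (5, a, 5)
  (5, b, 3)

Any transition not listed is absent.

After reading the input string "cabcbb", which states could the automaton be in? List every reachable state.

{4, 5}

Start in {0}.
Read 'c': 0→{0}; now {0}.
Read 'a': 0→{0, 3}; now {0, 3}.
Read 'b': 0→{1, 2, 5}, 3→{4}; now {1, 2, 4, 5}.
Read 'c': 1→{3, 5}, 2→{5}, 4→∅, 5→∅; now {3, 5}.
Read 'b': 3→{4}, 5→{3}; now {3, 4}.
Read 'b': 3→{4}, 4→{4, 5}; now {4, 5}.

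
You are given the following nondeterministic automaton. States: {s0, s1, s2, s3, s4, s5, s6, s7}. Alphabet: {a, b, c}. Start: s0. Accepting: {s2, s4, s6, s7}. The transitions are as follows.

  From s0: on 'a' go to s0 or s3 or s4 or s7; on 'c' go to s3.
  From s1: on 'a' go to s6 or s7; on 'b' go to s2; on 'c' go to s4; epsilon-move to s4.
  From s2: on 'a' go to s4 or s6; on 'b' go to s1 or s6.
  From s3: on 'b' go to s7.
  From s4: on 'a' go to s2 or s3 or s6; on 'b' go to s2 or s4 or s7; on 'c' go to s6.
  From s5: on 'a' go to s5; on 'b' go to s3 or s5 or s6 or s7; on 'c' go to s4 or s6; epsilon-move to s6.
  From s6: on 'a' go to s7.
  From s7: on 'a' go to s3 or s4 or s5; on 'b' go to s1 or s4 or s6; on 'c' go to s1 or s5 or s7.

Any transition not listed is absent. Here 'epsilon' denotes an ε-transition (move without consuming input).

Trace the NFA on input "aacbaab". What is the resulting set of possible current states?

Start in {s0}.
Read 'a': s0→{s0, s3, s4, s7}; now {s0, s3, s4, s7}.
Read 'a': s0→{s0, s3, s4, s7}, s3→∅, s4→{s2, s3, s6}, s7→{s3, s4, s5}; now {s0, s2, s3, s4, s5, s6, s7}.
Read 'c': s0→{s3}, s2→∅, s3→∅, s4→{s6}, s5→{s4, s6}, s6→∅, s7→{s1, s5, s7}; now {s1, s3, s4, s5, s6, s7}.
Read 'b': s1→{s2}, s3→{s7}, s4→{s2, s4, s7}, s5→{s3, s5, s6, s7}, s6→∅, s7→{s1, s4, s6}; now {s1, s2, s3, s4, s5, s6, s7}.
Read 'a': s1→{s6, s7}, s2→{s4, s6}, s3→∅, s4→{s2, s3, s6}, s5→{s5}, s6→{s7}, s7→{s3, s4, s5}; now {s2, s3, s4, s5, s6, s7}.
Read 'a': s2→{s4, s6}, s3→∅, s4→{s2, s3, s6}, s5→{s5}, s6→{s7}, s7→{s3, s4, s5}; now {s2, s3, s4, s5, s6, s7}.
Read 'b': s2→{s1, s6}, s3→{s7}, s4→{s2, s4, s7}, s5→{s3, s5, s6, s7}, s6→∅, s7→{s1, s4, s6}; now {s1, s2, s3, s4, s5, s6, s7}.

{s1, s2, s3, s4, s5, s6, s7}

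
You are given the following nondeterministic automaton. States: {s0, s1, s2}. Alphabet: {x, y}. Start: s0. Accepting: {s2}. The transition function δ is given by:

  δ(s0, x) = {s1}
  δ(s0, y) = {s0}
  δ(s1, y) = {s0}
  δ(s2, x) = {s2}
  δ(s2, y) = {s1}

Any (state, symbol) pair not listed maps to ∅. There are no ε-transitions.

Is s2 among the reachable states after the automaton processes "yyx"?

No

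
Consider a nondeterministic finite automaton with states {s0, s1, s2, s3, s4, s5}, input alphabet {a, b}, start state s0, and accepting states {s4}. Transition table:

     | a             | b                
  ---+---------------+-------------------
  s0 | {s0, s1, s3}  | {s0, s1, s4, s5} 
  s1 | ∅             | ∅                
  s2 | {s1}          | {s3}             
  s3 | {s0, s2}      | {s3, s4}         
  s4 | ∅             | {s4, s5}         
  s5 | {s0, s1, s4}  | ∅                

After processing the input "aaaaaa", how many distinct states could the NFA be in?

4

Start in {s0}.
Read 'a': s0→{s0, s1, s3}; now {s0, s1, s3}.
Read 'a': s0→{s0, s1, s3}, s1→∅, s3→{s0, s2}; now {s0, s1, s2, s3}.
Read 'a': s0→{s0, s1, s3}, s1→∅, s2→{s1}, s3→{s0, s2}; now {s0, s1, s2, s3}.
Read 'a': s0→{s0, s1, s3}, s1→∅, s2→{s1}, s3→{s0, s2}; now {s0, s1, s2, s3}.
Read 'a': s0→{s0, s1, s3}, s1→∅, s2→{s1}, s3→{s0, s2}; now {s0, s1, s2, s3}.
Read 'a': s0→{s0, s1, s3}, s1→∅, s2→{s1}, s3→{s0, s2}; now {s0, s1, s2, s3}.
That set has 4 states.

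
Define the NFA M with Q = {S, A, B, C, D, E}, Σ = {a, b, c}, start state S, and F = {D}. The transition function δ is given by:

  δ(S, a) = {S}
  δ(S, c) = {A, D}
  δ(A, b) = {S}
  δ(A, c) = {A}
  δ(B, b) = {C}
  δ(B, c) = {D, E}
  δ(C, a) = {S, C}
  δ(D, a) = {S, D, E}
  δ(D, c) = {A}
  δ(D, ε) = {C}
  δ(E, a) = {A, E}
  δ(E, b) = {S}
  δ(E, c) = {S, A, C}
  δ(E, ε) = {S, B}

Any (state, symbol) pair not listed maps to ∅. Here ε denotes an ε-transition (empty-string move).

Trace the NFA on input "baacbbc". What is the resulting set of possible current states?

∅

Start in {S}.
Read 'b': {S} → ∅.
The set is empty and remains empty for the remaining 6 symbols.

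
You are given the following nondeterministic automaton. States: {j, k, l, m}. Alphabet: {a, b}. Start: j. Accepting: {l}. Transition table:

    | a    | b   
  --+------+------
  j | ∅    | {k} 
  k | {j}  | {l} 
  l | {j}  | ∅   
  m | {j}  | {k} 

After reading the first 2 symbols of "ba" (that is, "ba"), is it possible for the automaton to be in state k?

Start in {j}.
Read 'b': j→{k}; now {k}.
Read 'a': k→{j}; now {j}.
State k is not in {j}.

No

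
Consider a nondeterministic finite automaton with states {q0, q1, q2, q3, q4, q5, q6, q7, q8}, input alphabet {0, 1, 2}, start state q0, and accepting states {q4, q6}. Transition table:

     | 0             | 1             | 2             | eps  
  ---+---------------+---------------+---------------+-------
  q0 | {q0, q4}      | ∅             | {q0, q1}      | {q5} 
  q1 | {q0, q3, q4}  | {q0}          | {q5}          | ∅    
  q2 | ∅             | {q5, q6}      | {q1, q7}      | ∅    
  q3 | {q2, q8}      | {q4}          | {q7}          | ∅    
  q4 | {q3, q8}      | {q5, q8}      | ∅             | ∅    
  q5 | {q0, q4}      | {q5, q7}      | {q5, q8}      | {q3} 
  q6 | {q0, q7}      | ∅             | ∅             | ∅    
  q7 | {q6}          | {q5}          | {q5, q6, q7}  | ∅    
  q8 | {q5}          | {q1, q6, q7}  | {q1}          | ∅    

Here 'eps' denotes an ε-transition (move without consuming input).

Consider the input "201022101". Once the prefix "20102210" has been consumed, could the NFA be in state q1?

Start: ε-closure({q0}) = {q0, q3, q5}.
Read '2': {q0, q3, q5} → {q0, q1, q3, q5, q7, q8}.
Read '0': {q0, q1, q3, q5, q7, q8} → {q0, q2, q3, q4, q5, q6, q8}.
Read '1': {q0, q2, q3, q4, q5, q6, q8} → {q1, q3, q4, q5, q6, q7, q8}.
Read '0': {q1, q3, q4, q5, q6, q7, q8} → {q0, q2, q3, q4, q5, q6, q7, q8}.
Read '2': {q0, q2, q3, q4, q5, q6, q7, q8} → {q0, q1, q3, q5, q6, q7, q8}.
Read '2': {q0, q1, q3, q5, q6, q7, q8} → {q0, q1, q3, q5, q6, q7, q8}.
Read '1': {q0, q1, q3, q5, q6, q7, q8} → {q0, q1, q3, q4, q5, q6, q7}.
Read '0': {q0, q1, q3, q4, q5, q6, q7} → {q0, q2, q3, q4, q5, q6, q7, q8}.
State q1 is not in {q0, q2, q3, q4, q5, q6, q7, q8}.

No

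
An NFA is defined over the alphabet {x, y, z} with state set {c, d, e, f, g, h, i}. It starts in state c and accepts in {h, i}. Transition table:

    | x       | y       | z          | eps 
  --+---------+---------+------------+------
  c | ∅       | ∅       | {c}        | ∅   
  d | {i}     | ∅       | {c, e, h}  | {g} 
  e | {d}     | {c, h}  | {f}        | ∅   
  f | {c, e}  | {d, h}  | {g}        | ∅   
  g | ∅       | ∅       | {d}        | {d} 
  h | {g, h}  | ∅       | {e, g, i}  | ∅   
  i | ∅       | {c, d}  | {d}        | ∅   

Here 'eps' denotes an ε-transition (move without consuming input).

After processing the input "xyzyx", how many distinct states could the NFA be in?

Start in {c}.
Read 'x': c→∅; now ∅.
The set is empty and remains empty for the remaining 4 symbols.
That set has 0 states.

0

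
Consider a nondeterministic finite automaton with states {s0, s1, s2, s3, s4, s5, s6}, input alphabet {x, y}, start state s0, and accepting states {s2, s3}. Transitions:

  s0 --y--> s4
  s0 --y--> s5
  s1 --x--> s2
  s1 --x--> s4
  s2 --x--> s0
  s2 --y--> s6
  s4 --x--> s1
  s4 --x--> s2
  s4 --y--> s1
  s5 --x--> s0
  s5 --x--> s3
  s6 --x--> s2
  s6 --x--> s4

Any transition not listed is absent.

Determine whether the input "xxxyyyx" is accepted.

No

Start in {s0}.
Read 'x': {s0} → ∅.
The set is empty and remains empty for the remaining 6 symbols.
The final set ∅ contains no accepting state.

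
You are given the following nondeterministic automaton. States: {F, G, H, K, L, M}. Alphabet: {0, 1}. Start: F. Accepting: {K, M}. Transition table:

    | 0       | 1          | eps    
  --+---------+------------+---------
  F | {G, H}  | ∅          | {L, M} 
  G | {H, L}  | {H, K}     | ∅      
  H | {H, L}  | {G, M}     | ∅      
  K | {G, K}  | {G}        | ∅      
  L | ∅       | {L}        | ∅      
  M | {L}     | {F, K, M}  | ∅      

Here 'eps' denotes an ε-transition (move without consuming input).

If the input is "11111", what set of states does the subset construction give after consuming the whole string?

Start: ε-closure({F}) = {F, L, M}.
Read '1': {F, L, M} → {F, K, L, M}.
Read '1': {F, K, L, M} → {F, G, K, L, M}.
Read '1': {F, G, K, L, M} → {F, G, H, K, L, M}.
Read '1': {F, G, H, K, L, M} → {F, G, H, K, L, M}.
Read '1': {F, G, H, K, L, M} → {F, G, H, K, L, M}.

{F, G, H, K, L, M}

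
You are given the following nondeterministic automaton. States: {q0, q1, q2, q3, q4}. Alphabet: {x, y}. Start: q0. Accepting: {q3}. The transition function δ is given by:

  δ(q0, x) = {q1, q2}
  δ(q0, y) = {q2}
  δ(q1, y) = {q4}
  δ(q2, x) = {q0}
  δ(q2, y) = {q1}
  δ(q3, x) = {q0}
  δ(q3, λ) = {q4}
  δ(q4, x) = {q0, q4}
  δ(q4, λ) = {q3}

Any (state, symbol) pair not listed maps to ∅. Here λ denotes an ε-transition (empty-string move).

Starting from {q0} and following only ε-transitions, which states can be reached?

Begin with {q0}.
No ε-moves leave this set, so the closure equals the set itself.

{q0}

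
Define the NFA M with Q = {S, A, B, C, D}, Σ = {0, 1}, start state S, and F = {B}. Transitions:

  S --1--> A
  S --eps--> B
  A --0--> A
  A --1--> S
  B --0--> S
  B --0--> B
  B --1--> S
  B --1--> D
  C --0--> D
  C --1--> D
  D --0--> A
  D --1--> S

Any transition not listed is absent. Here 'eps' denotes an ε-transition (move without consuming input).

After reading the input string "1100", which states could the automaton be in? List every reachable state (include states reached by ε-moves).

Start: ε-closure({S}) = {S, B}.
Read '1': {S, B} → {S, A, B, D}.
Read '1': {S, A, B, D} → {S, A, B, D}.
Read '0': {S, A, B, D} → {S, A, B}.
Read '0': {S, A, B} → {S, A, B}.

{S, A, B}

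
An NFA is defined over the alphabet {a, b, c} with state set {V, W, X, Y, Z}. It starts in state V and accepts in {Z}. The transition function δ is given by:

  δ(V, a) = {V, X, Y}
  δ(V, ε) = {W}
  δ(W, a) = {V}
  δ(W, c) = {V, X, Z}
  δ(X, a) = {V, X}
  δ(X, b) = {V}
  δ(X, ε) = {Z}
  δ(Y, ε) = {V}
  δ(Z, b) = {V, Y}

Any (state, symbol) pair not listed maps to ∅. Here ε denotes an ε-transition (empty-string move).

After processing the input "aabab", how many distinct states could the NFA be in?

3

Start: ε-closure({V}) = {V, W}.
Read 'a': V→{V, X, Y}, W→{V}; union {V, X, Y}; ε-closure = {V, W, X, Y, Z}.
Read 'a': V→{V, X, Y}, W→{V}, X→{V, X}, Y→∅, Z→∅; union {V, X, Y}; ε-closure = {V, W, X, Y, Z}.
Read 'b': V→∅, W→∅, X→{V}, Y→∅, Z→{V, Y}; union {V, Y}; ε-closure = {V, W, Y}.
Read 'a': V→{V, X, Y}, W→{V}, Y→∅; union {V, X, Y}; ε-closure = {V, W, X, Y, Z}.
Read 'b': V→∅, W→∅, X→{V}, Y→∅, Z→{V, Y}; union {V, Y}; ε-closure = {V, W, Y}.
That set has 3 states.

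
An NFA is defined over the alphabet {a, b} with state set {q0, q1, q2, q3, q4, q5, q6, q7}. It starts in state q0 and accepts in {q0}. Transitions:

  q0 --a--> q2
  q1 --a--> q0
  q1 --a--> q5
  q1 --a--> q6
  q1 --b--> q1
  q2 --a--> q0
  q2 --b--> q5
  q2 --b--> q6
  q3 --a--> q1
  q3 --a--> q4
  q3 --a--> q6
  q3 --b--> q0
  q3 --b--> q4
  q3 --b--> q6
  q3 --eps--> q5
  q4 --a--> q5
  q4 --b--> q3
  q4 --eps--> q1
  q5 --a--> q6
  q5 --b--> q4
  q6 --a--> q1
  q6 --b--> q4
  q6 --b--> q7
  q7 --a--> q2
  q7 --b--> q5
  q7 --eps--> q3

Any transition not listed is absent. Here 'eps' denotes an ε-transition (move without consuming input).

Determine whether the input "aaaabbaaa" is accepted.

Start in {q0}.
Read 'a': q0→{q2}; now {q2}.
Read 'a': q2→{q0}; now {q0}.
Read 'a': q0→{q2}; now {q2}.
Read 'a': q2→{q0}; now {q0}.
Read 'b': q0→∅; now ∅.
The set is empty and remains empty for the remaining 4 symbols.
The final set ∅ contains no accepting state.

No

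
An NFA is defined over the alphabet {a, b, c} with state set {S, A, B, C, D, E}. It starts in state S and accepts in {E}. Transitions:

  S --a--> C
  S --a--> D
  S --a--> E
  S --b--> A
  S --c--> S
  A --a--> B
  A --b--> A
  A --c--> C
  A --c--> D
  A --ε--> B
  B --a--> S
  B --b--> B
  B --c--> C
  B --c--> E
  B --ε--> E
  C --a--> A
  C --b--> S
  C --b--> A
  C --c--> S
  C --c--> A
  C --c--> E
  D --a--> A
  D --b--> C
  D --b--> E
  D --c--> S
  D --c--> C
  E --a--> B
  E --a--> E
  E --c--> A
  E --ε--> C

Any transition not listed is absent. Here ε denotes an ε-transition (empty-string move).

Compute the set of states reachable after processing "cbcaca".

{S, A, B, C, D, E}

Start in {S}.
Read 'c': {S} → {S}.
Read 'b': {S} → {A, B, C, E}.
Read 'c': {A, B, C, E} → {S, A, B, C, D, E}.
Read 'a': {S, A, B, C, D, E} → {S, A, B, C, D, E}.
Read 'c': {S, A, B, C, D, E} → {S, A, B, C, D, E}.
Read 'a': {S, A, B, C, D, E} → {S, A, B, C, D, E}.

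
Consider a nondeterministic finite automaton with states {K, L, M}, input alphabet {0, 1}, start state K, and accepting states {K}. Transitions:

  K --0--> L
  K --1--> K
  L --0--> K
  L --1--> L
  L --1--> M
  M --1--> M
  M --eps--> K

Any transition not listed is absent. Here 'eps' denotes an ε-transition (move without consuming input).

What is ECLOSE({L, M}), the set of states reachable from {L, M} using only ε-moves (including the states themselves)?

Begin with {L, M}.
ε-move M → K; add K.

{K, L, M}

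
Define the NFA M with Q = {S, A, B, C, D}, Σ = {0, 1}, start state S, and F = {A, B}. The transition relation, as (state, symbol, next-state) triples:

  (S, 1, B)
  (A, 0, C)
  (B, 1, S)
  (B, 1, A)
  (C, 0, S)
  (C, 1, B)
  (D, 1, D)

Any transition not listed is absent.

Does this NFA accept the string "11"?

Start in {S}.
Read '1': {S} → {B}.
Read '1': {B} → {S, A}.
The final set {S, A} contains the accepting state A.

Yes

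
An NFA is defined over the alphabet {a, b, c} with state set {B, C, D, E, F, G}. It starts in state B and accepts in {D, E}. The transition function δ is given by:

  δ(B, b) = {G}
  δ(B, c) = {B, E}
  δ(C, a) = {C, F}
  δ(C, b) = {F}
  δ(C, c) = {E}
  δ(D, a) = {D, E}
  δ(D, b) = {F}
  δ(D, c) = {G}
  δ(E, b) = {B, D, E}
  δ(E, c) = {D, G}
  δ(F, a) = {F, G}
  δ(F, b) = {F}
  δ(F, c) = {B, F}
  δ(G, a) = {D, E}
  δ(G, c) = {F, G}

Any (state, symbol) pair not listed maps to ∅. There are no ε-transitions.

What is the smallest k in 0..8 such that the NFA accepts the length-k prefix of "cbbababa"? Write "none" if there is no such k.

Start in {B}.
Read 'c': {B} → {B, E}.
None of the earlier sets intersect F, but {B, E} does.

1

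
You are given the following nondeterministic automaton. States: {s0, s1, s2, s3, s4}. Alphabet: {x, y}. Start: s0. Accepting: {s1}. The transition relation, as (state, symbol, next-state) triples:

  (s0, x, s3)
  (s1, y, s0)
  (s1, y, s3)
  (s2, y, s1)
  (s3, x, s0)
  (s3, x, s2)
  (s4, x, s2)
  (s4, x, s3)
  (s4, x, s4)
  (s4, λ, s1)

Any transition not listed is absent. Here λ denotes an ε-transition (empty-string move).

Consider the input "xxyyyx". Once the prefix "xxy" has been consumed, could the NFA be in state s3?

Start in {s0}.
Read 'x': s0→{s3}; now {s3}.
Read 'x': s3→{s0, s2}; now {s0, s2}.
Read 'y': s0→∅, s2→{s1}; now {s1}.
State s3 is not in {s1}.

No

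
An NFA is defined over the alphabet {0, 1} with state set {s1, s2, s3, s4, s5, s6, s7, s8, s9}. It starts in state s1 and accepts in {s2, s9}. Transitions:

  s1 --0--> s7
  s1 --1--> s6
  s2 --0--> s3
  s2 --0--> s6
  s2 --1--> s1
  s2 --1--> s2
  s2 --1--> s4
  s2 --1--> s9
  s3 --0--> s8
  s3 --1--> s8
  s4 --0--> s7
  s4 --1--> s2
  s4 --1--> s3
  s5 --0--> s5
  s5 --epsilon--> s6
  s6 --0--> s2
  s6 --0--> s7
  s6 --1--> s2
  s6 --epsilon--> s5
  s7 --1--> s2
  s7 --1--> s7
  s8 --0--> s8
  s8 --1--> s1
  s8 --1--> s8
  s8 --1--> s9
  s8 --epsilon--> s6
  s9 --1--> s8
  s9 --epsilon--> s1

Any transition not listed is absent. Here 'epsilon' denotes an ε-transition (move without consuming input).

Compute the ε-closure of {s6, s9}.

Begin with {s6, s9}.
ε-move s6 → s5; add s5.
ε-move s9 → s1; add s1.

{s1, s5, s6, s9}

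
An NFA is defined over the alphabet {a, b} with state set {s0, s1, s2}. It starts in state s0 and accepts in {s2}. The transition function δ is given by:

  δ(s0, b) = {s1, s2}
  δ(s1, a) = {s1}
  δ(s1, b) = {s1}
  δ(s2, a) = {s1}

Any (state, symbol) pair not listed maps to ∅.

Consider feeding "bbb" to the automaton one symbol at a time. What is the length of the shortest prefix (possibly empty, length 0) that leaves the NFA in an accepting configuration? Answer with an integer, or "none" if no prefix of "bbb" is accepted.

1

Start in {s0}.
Read 'b': {s0} → {s1, s2}.
None of the earlier sets intersect F, but {s1, s2} does.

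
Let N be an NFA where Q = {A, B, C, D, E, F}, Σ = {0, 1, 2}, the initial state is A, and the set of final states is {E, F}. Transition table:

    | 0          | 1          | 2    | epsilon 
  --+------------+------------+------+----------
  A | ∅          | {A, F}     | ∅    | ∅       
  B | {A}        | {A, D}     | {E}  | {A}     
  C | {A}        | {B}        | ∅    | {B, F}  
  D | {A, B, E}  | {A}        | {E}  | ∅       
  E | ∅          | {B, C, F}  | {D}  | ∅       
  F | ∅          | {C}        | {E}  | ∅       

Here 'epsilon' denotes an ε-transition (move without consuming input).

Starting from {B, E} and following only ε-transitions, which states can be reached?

Begin with {B, E}.
ε-move B → A; add A.

{A, B, E}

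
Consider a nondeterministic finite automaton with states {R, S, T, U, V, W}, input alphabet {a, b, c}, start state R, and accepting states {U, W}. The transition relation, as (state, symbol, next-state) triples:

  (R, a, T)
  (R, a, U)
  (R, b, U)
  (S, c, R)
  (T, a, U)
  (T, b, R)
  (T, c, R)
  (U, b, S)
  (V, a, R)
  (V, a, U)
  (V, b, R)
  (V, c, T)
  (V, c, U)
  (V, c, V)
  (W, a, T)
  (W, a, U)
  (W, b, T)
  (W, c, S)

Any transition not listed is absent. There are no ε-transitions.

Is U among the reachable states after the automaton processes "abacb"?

Start in {R}.
Read 'a': R→{T, U}; now {T, U}.
Read 'b': T→{R}, U→{S}; now {R, S}.
Read 'a': R→{T, U}, S→∅; now {T, U}.
Read 'c': T→{R}, U→∅; now {R}.
Read 'b': R→{U}; now {U}.
State U is in {U}.

Yes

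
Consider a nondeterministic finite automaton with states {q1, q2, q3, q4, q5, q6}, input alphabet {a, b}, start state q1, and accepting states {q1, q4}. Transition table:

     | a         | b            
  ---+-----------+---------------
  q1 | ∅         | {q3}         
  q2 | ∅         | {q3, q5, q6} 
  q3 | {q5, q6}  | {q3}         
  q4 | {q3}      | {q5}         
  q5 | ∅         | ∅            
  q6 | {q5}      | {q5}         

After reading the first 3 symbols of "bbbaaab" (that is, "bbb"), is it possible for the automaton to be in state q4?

No

Start in {q1}.
Read 'b': q1→{q3}; now {q3}.
Read 'b': q3→{q3}; now {q3}.
Read 'b': q3→{q3}; now {q3}.
State q4 is not in {q3}.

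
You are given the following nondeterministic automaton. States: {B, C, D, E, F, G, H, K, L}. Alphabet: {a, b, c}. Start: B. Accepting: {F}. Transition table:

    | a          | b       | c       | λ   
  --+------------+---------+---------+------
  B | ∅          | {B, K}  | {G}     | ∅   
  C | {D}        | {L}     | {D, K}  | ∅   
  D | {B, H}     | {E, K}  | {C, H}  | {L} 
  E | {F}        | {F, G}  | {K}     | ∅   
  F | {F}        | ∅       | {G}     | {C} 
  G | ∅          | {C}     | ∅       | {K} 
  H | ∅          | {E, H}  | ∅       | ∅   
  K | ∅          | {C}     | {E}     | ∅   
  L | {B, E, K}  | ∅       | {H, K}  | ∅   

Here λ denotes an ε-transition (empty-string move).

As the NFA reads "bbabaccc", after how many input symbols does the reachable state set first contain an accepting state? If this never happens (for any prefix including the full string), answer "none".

5

Start in {B}.
Read 'b': B→{B, K}; now {B, K}.
Read 'b': B→{B, K}, K→{C}; now {B, C, K}.
Read 'a': B→∅, C→{D}, K→∅; union {D}; ε-closure = {D, L}.
Read 'b': D→{E, K}, L→∅; now {E, K}.
Read 'a': E→{F}, K→∅; union {F}; ε-closure = {C, F}.
None of the earlier sets intersect F, but {C, F} does.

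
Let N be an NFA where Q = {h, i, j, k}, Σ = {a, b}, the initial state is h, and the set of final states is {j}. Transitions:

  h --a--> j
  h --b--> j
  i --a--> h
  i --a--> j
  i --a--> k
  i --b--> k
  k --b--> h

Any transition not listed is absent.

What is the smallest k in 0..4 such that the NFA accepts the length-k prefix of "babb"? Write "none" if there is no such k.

1

Start in {h}.
Read 'b': {h} → {j}.
None of the earlier sets intersect F, but {j} does.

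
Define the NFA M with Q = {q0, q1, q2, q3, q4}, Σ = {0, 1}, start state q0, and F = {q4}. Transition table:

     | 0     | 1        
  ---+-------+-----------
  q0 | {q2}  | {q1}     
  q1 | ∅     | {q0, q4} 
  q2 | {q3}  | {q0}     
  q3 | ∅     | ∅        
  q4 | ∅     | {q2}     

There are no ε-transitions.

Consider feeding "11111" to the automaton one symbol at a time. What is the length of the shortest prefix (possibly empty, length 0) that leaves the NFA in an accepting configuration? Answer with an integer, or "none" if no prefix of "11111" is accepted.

2

Start in {q0}.
Read '1': {q0} → {q1}.
Read '1': {q1} → {q0, q4}.
None of the earlier sets intersect F, but {q0, q4} does.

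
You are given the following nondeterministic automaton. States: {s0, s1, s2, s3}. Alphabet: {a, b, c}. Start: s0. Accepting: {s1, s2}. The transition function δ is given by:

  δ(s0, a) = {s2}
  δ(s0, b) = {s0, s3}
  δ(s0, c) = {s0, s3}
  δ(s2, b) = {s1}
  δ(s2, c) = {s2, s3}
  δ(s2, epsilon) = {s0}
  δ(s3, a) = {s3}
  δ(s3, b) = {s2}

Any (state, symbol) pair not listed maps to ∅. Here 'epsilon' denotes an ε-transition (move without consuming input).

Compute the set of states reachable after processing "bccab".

{s0, s1, s2, s3}

Start in {s0}.
Read 'b': s0→{s0, s3}; now {s0, s3}.
Read 'c': s0→{s0, s3}, s3→∅; now {s0, s3}.
Read 'c': s0→{s0, s3}, s3→∅; now {s0, s3}.
Read 'a': s0→{s2}, s3→{s3}; union {s2, s3}; ε-closure = {s0, s2, s3}.
Read 'b': s0→{s0, s3}, s2→{s1}, s3→{s2}; now {s0, s1, s2, s3}.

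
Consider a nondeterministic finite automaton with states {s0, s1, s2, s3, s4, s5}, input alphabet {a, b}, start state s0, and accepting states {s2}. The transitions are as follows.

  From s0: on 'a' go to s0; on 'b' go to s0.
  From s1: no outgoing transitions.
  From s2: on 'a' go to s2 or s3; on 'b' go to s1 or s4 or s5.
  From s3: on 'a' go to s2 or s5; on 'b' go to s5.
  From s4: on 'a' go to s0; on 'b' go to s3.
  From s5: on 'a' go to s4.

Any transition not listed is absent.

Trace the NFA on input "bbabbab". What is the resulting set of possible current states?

{s0}

Start in {s0}.
Read 'b': s0→{s0}; now {s0}.
Read 'b': s0→{s0}; now {s0}.
Read 'a': s0→{s0}; now {s0}.
Read 'b': s0→{s0}; now {s0}.
Read 'b': s0→{s0}; now {s0}.
Read 'a': s0→{s0}; now {s0}.
Read 'b': s0→{s0}; now {s0}.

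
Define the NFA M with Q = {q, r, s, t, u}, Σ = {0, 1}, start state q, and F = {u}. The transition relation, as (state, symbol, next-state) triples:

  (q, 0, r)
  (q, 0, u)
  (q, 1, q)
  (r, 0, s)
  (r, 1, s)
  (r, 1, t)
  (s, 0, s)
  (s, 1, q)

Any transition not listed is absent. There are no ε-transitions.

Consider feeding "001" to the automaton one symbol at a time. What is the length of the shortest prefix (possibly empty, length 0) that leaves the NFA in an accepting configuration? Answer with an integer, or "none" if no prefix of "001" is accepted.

1

Start in {q}.
Read '0': {q} → {r, u}.
None of the earlier sets intersect F, but {r, u} does.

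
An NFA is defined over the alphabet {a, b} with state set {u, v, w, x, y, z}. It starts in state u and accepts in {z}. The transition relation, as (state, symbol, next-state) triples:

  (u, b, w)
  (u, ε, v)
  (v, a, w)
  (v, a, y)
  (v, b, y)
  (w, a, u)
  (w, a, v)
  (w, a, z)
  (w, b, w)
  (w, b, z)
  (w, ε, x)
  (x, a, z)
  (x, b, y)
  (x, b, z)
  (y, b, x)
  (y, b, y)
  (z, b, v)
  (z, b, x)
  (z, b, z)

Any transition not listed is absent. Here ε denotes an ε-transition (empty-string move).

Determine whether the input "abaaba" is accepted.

Yes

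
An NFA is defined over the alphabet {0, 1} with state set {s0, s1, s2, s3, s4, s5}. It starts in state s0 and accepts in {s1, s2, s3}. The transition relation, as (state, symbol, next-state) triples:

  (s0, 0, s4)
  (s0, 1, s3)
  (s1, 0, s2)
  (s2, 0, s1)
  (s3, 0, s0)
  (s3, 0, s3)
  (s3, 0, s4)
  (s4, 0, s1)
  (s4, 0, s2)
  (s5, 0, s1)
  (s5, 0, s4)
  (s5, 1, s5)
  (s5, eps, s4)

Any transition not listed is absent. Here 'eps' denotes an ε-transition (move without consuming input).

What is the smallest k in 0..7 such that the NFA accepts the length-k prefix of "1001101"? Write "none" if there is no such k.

1

Start in {s0}.
Read '1': {s0} → {s3}.
None of the earlier sets intersect F, but {s3} does.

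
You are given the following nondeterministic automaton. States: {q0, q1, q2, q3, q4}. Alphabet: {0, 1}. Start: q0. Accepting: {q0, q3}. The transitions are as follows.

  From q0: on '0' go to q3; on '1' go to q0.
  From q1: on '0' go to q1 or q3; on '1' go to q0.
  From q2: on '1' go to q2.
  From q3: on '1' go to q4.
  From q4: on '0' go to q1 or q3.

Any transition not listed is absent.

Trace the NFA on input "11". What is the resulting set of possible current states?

Start in {q0}.
Read '1': {q0} → {q0}.
Read '1': {q0} → {q0}.

{q0}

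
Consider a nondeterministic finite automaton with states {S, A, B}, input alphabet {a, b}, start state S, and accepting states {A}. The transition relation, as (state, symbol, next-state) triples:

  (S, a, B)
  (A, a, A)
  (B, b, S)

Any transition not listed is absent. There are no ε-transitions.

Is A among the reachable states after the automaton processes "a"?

Start in {S}.
Read 'a': {S} → {B}.
State A is not in {B}.

No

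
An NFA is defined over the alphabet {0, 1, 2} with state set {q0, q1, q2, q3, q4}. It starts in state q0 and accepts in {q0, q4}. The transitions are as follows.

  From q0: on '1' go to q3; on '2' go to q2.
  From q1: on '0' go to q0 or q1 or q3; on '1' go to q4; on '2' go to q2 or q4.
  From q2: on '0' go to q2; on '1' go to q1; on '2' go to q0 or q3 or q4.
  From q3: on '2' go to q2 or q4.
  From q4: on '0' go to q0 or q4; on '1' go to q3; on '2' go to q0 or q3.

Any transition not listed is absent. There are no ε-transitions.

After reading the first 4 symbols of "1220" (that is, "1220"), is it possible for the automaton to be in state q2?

Start in {q0}.
Read '1': q0→{q3}; now {q3}.
Read '2': q3→{q2, q4}; now {q2, q4}.
Read '2': q2→{q0, q3, q4}, q4→{q0, q3}; now {q0, q3, q4}.
Read '0': q0→∅, q3→∅, q4→{q0, q4}; now {q0, q4}.
State q2 is not in {q0, q4}.

No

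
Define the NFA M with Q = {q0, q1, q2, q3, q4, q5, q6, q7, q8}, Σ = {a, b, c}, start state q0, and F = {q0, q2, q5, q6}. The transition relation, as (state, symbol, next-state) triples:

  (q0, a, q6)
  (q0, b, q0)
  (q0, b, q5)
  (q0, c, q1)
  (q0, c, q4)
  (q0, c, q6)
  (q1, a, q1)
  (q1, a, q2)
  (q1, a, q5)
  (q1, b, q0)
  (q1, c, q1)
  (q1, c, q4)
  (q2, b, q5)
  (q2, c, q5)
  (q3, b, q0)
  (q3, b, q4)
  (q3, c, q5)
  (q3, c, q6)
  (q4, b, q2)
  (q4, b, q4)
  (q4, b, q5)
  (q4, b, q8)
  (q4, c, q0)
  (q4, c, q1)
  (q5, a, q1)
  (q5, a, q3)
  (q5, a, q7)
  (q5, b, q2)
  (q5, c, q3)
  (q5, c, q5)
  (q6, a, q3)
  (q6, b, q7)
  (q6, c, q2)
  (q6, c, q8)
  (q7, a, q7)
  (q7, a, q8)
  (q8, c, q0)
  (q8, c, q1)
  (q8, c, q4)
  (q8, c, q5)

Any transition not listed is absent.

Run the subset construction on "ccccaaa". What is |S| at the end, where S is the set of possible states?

6

Start in {q0}.
Read 'c': q0→{q1, q4, q6}; now {q1, q4, q6}.
Read 'c': q1→{q1, q4}, q4→{q0, q1}, q6→{q2, q8}; now {q0, q1, q2, q4, q8}.
Read 'c': q0→{q1, q4, q6}, q1→{q1, q4}, q2→{q5}, q4→{q0, q1}, q8→{q0, q1, q4, q5}; now {q0, q1, q4, q5, q6}.
Read 'c': q0→{q1, q4, q6}, q1→{q1, q4}, q4→{q0, q1}, q5→{q3, q5}, q6→{q2, q8}; now {q0, q1, q2, q3, q4, q5, q6, q8}.
Read 'a': q0→{q6}, q1→{q1, q2, q5}, q2→∅, q3→∅, q4→∅, q5→{q1, q3, q7}, q6→{q3}, q8→∅; now {q1, q2, q3, q5, q6, q7}.
Read 'a': q1→{q1, q2, q5}, q2→∅, q3→∅, q5→{q1, q3, q7}, q6→{q3}, q7→{q7, q8}; now {q1, q2, q3, q5, q7, q8}.
Read 'a': q1→{q1, q2, q5}, q2→∅, q3→∅, q5→{q1, q3, q7}, q7→{q7, q8}, q8→∅; now {q1, q2, q3, q5, q7, q8}.
That set has 6 states.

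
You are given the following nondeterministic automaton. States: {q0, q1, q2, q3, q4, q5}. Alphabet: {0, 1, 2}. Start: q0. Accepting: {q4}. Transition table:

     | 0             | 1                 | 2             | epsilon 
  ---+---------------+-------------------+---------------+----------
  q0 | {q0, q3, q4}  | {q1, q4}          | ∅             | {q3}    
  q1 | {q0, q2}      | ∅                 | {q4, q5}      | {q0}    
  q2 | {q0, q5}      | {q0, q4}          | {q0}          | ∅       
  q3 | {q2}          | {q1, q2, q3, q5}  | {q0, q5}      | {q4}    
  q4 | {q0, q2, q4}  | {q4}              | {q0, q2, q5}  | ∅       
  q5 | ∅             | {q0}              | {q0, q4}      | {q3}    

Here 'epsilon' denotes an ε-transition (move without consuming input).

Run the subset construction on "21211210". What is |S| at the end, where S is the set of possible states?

Start: ε-closure({q0}) = {q0, q3, q4}.
Read '2': {q0, q3, q4} → {q0, q2, q3, q4, q5}.
Read '1': {q0, q2, q3, q4, q5} → {q0, q1, q2, q3, q4, q5}.
Read '2': {q0, q1, q2, q3, q4, q5} → {q0, q2, q3, q4, q5}.
Read '1': {q0, q2, q3, q4, q5} → {q0, q1, q2, q3, q4, q5}.
Read '1': {q0, q1, q2, q3, q4, q5} → {q0, q1, q2, q3, q4, q5}.
Read '2': {q0, q1, q2, q3, q4, q5} → {q0, q2, q3, q4, q5}.
Read '1': {q0, q2, q3, q4, q5} → {q0, q1, q2, q3, q4, q5}.
Read '0': {q0, q1, q2, q3, q4, q5} → {q0, q2, q3, q4, q5}.
That set has 5 states.

5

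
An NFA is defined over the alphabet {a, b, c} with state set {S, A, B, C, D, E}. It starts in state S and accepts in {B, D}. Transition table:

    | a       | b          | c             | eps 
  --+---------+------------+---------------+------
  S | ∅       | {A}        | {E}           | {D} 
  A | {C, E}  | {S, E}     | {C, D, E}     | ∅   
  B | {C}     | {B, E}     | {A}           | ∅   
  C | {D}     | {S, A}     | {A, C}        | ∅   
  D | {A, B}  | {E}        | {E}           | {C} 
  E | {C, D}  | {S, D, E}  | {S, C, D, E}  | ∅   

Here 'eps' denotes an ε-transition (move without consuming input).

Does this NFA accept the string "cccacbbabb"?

Start: ε-closure({S}) = {S, C, D}.
Read 'c': S→{E}, C→{A, C}, D→{E}; now {A, C, E}.
Read 'c': A→{C, D, E}, C→{A, C}, E→{S, C, D, E}; now {S, A, C, D, E}.
Read 'c': S→{E}, A→{C, D, E}, C→{A, C}, D→{E}, E→{S, C, D, E}; now {S, A, C, D, E}.
Read 'a': S→∅, A→{C, E}, C→{D}, D→{A, B}, E→{C, D}; now {A, B, C, D, E}.
Read 'c': A→{C, D, E}, B→{A}, C→{A, C}, D→{E}, E→{S, C, D, E}; now {S, A, C, D, E}.
Read 'b': S→{A}, A→{S, E}, C→{S, A}, D→{E}, E→{S, D, E}; union {S, A, D, E}; ε-closure = {S, A, C, D, E}.
Read 'b': S→{A}, A→{S, E}, C→{S, A}, D→{E}, E→{S, D, E}; union {S, A, D, E}; ε-closure = {S, A, C, D, E}.
Read 'a': S→∅, A→{C, E}, C→{D}, D→{A, B}, E→{C, D}; now {A, B, C, D, E}.
Read 'b': A→{S, E}, B→{B, E}, C→{S, A}, D→{E}, E→{S, D, E}; union {S, A, B, D, E}; ε-closure = {S, A, B, C, D, E}.
Read 'b': S→{A}, A→{S, E}, B→{B, E}, C→{S, A}, D→{E}, E→{S, D, E}; union {S, A, B, D, E}; ε-closure = {S, A, B, C, D, E}.
The final set {S, A, B, C, D, E} contains the accepting states B, D.

Yes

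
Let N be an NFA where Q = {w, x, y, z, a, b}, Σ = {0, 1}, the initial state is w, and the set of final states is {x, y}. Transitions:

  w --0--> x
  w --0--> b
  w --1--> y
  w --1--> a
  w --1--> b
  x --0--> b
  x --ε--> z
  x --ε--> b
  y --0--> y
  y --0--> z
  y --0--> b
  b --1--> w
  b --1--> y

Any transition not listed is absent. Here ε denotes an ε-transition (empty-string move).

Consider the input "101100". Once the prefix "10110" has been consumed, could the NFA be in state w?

No

Start in {w}.
Read '1': {w} → {y, a, b}.
Read '0': {y, a, b} → {y, z, b}.
Read '1': {y, z, b} → {w, y}.
Read '1': {w, y} → {y, a, b}.
Read '0': {y, a, b} → {y, z, b}.
State w is not in {y, z, b}.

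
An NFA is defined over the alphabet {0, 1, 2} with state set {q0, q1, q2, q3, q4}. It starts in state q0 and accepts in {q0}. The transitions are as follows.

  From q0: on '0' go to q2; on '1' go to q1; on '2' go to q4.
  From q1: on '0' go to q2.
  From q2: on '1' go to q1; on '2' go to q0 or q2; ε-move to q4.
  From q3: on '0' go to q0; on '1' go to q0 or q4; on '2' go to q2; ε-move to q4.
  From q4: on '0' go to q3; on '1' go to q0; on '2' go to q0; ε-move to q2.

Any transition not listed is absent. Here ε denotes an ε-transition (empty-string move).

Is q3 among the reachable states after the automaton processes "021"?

No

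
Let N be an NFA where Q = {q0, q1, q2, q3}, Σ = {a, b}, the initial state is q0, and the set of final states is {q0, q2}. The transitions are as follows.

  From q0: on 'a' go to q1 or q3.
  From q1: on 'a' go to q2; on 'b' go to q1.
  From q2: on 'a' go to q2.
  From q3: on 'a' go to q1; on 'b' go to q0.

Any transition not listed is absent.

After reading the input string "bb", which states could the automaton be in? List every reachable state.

Start in {q0}.
Read 'b': {q0} → ∅.
The set is empty and remains empty for the remaining 1 symbol.

∅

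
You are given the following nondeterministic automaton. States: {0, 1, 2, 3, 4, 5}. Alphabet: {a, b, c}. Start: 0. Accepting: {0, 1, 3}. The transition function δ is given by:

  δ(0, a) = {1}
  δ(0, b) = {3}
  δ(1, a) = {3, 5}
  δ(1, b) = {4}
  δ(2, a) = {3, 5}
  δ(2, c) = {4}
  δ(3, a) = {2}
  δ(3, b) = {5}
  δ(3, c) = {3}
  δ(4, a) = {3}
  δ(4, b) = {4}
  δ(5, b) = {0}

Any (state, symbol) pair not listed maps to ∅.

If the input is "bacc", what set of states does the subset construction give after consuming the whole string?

∅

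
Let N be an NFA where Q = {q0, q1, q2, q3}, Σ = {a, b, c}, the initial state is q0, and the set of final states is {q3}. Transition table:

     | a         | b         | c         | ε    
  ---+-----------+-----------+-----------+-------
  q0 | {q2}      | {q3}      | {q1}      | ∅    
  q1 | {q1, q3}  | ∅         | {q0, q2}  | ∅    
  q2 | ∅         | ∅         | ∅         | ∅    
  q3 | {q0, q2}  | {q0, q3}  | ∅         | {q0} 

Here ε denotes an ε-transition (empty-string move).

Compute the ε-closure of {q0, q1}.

Begin with {q0, q1}.
No ε-moves leave this set, so the closure equals the set itself.

{q0, q1}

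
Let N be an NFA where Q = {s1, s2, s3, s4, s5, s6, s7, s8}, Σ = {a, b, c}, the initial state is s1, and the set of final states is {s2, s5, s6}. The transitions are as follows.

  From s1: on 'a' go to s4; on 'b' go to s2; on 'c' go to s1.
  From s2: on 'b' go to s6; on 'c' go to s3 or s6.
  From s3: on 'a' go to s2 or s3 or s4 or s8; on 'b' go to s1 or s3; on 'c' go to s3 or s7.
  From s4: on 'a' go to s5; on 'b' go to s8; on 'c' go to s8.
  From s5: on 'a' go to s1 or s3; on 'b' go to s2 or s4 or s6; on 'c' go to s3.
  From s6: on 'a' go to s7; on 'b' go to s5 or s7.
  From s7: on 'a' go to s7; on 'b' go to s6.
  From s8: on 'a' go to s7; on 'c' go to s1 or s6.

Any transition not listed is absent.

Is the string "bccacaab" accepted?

Start in {s1}.
Read 'b': {s1} → {s2}.
Read 'c': {s2} → {s3, s6}.
Read 'c': {s3, s6} → {s3, s7}.
Read 'a': {s3, s7} → {s2, s3, s4, s7, s8}.
Read 'c': {s2, s3, s4, s7, s8} → {s1, s3, s6, s7, s8}.
Read 'a': {s1, s3, s6, s7, s8} → {s2, s3, s4, s7, s8}.
Read 'a': {s2, s3, s4, s7, s8} → {s2, s3, s4, s5, s7, s8}.
Read 'b': {s2, s3, s4, s5, s7, s8} → {s1, s2, s3, s4, s6, s8}.
The final set {s1, s2, s3, s4, s6, s8} contains the accepting states s2, s6.

Yes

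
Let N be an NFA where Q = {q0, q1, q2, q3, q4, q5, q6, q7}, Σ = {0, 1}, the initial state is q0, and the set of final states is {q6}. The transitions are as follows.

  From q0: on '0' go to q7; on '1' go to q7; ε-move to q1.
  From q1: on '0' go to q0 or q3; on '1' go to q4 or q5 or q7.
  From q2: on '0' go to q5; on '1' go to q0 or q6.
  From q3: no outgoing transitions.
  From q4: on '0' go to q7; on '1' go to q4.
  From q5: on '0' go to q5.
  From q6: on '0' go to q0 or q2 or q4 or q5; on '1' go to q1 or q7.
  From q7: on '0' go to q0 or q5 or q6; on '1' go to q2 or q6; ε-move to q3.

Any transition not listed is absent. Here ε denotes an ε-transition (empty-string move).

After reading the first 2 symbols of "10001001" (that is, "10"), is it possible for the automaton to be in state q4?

Start: ε-closure({q0}) = {q0, q1}.
Read '1': {q0, q1} → {q3, q4, q5, q7}.
Read '0': {q3, q4, q5, q7} → {q0, q1, q3, q5, q6, q7}.
State q4 is not in {q0, q1, q3, q5, q6, q7}.

No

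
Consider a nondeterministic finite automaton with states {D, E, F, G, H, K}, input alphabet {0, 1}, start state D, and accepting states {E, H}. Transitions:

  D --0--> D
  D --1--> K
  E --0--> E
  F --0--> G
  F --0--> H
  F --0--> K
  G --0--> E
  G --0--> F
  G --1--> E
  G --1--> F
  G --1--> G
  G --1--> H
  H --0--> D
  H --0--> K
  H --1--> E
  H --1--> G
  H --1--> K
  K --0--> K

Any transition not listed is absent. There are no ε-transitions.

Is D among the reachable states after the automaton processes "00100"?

No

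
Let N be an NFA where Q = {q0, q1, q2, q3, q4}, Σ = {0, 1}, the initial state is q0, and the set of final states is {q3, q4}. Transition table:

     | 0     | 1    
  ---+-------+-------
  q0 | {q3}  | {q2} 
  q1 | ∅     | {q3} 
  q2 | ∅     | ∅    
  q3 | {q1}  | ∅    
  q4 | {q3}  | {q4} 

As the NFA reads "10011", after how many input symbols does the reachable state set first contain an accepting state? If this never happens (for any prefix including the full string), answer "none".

none

Start in {q0}.
Read '1': q0→{q2}; now {q2}.
Read '0': q2→∅; now ∅.
The set is empty and remains empty for the remaining 3 symbols.
No reachable set along the way intersects F.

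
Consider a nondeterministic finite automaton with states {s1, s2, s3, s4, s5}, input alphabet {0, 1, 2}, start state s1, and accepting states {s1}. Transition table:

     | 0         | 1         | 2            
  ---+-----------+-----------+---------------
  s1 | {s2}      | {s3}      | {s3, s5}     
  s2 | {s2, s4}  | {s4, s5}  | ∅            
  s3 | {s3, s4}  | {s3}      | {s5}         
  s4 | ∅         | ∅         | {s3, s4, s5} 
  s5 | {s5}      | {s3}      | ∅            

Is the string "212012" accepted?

Start in {s1}.
Read '2': {s1} → {s3, s5}.
Read '1': {s3, s5} → {s3}.
Read '2': {s3} → {s5}.
Read '0': {s5} → {s5}.
Read '1': {s5} → {s3}.
Read '2': {s3} → {s5}.
The final set {s5} contains no accepting state.

No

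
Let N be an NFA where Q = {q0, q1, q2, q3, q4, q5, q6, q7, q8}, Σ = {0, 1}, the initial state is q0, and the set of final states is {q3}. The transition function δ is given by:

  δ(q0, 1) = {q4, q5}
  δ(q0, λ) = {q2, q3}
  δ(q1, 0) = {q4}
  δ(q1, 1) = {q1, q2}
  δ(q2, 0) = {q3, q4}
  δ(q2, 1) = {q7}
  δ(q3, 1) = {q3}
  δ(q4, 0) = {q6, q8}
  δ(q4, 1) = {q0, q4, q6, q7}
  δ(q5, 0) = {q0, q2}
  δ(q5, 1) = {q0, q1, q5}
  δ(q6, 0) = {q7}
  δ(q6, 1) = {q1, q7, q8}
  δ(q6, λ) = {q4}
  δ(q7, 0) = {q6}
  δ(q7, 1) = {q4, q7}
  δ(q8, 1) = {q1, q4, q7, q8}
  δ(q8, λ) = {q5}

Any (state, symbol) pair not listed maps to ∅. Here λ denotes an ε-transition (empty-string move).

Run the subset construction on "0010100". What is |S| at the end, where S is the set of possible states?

8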